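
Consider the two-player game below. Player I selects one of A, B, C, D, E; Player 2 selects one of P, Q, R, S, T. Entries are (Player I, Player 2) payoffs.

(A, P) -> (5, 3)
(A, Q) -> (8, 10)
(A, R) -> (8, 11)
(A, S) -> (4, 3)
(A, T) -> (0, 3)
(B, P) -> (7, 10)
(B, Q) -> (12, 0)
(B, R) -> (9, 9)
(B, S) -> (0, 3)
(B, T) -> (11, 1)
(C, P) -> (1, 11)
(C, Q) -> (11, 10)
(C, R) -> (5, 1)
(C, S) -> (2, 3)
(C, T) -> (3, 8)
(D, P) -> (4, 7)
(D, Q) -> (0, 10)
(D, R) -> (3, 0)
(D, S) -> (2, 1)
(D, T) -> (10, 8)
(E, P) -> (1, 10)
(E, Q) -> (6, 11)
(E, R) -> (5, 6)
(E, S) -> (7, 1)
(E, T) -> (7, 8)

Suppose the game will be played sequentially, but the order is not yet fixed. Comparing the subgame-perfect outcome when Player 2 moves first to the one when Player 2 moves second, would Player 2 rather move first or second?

second

If Player I leads: Player 2's best replies are A→R, B→P, C→P, D→Q, E→Q; Player I's induced payoffs 8, 7, 1, 0, 6; outcome (A, R), payoffs (8, 11).
If Player 2 leads: Player I's best replies are P→B, Q→B, R→B, S→E, T→B; Player 2's induced payoffs 10, 0, 9, 1, 1; outcome (B, P), payoffs (7, 10).
Player 2 gets 10 moving first and 11 moving second, so Player 2 prefers to move second.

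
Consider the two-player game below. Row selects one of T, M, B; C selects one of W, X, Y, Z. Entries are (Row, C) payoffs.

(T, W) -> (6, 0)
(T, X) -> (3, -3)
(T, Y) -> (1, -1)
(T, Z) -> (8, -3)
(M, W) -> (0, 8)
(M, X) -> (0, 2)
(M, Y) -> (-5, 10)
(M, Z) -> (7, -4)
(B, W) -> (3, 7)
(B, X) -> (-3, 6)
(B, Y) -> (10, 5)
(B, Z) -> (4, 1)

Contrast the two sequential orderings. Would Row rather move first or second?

second

If Row leads: C's best replies are T→W, M→Y, B→W; Row's induced payoffs 6, -5, 3; outcome (T, W), payoffs (6, 0).
If C leads: Row's best replies are W→T, X→T, Y→B, Z→T; C's induced payoffs 0, -3, 5, -3; outcome (B, Y), payoffs (10, 5).
Row gets 6 moving first and 10 moving second, so Row prefers to move second.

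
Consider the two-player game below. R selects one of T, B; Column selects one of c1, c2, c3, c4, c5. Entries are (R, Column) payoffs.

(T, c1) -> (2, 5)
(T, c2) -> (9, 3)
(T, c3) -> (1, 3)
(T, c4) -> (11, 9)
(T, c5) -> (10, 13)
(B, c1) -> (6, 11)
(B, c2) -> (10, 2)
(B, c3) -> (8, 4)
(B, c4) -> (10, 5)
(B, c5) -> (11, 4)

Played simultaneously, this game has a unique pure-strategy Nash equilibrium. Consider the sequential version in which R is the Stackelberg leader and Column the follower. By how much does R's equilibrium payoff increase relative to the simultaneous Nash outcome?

4

Solve by backward induction (R leads).
- T: BR = c5, leader payoff 10.
- B: BR = c1, leader payoff 6.
Among 10, 6, the best is 10 at T. Subgame-perfect outcome: (T, c5) with payoffs (10, 13).
Under simultaneous play:
R's best replies: c1→B; c2→B; c3→B; c4→T; c5→B.
Column's best replies: T→c5; B→c1.
The unique mutual best reply is (B, c1), giving (6, 11).
R's commitment gain: 10 − 6 = 4.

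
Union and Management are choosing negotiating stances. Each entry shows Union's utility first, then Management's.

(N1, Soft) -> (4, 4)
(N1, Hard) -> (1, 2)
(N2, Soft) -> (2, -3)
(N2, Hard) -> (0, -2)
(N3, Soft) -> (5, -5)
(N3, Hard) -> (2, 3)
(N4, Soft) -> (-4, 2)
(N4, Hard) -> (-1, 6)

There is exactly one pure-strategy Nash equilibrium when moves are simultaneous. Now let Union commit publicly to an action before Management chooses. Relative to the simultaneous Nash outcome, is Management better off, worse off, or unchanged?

Management best-responds to each possible Union move:
- N1: Management compares 4, 2 and picks Soft; Union would get 4.
- N2: Management compares -3, -2 and picks Hard; Union would get 0.
- N3: Management compares -5, 3 and picks Hard; Union would get 2.
- N4: Management compares 2, 6 and picks Hard; Union would get -1.
Maximizing over 4, 0, 2, -1, Union chooses N1. Subgame-perfect outcome: (N1, Soft) with payoffs (4, 4).
For the simultaneous game, intersect best replies.
Union's best replies: Soft→N3; Hard→N3.
Management's best replies: N1→Soft; N2→Hard; N3→Hard; N4→Hard.
The unique mutual best reply is (N3, Hard), giving (2, 3).
Management earns 4 sequentially versus 3 at the Nash outcome: better off.

better off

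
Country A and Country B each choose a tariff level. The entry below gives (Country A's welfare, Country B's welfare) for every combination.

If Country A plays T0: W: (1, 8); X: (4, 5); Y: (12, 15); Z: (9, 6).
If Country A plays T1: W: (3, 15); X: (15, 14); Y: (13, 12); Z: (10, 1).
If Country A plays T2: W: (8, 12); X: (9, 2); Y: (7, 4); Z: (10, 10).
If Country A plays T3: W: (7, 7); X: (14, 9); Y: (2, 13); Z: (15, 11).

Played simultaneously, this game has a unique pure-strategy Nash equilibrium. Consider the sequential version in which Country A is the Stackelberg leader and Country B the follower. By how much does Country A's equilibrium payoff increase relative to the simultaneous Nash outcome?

4

Solve by backward induction (Country A leads).
- T0 → Country B plays Y (best of 8, 5, 15, 6); Country A gets 12.
- T1 → Country B plays W (best of 15, 14, 12, 1); Country A gets 3.
- T2 → Country B plays W (best of 12, 2, 4, 10); Country A gets 8.
- T3 → Country B plays Y (best of 7, 9, 13, 11); Country A gets 2.
Maximizing over 12, 3, 8, 2, Country A chooses T0. Subgame-perfect outcome: (T0, Y) with payoffs (12, 15).
Now find the simultaneous Nash equilibrium.
Country A's best replies: W→T2; X→T1; Y→T1; Z→T3.
Country B's best replies: T0→Y; T1→W; T2→W; T3→Y.
Only (T2, W) has each player best-responding; Nash payoffs (8, 12).
Country A's commitment gain: 12 − 8 = 4.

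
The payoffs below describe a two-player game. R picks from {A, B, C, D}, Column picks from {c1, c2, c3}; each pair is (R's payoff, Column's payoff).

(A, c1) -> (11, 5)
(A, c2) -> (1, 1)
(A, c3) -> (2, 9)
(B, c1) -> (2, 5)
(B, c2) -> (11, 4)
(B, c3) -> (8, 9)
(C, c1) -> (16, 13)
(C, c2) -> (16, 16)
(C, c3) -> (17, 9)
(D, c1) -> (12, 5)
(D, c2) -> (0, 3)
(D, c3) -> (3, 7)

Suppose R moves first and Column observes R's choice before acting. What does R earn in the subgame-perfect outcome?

Solve by backward induction (R leads).
- A → Column plays c3 (best of 5, 1, 9); R gets 2.
- B → Column plays c3 (best of 5, 4, 9); R gets 8.
- C → Column plays c2 (best of 13, 16, 9); R gets 16.
- D → Column plays c3 (best of 5, 3, 7); R gets 3.
Among 2, 8, 16, 3, the best is 16 at C. Subgame-perfect outcome: (C, c2) with payoffs (16, 16).

16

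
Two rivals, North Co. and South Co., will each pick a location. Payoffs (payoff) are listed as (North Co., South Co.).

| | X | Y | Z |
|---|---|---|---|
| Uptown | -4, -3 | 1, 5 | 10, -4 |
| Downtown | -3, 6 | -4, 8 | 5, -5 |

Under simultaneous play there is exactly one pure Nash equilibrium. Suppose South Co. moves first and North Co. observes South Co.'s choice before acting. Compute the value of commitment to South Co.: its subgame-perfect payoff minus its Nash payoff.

North Co. best-responds to each possible South Co. move:
- X: North Co. compares -4, -3 and picks Downtown; South Co. would get 6.
- Y: North Co. compares 1, -4 and picks Uptown; South Co. would get 5.
- Z: North Co. compares 10, 5 and picks Uptown; South Co. would get -4.
Maximizing over 6, 5, -4, South Co. chooses X. Subgame-perfect outcome: (Downtown, X) with payoffs (-3, 6).
For the simultaneous game, intersect best replies.
North Co.'s best replies: X→Downtown; Y→Uptown; Z→Uptown.
South Co.'s best replies: Uptown→Y; Downtown→Y.
The unique mutual best reply is (Uptown, Y), giving (1, 5).
South Co.'s commitment gain: 6 − 5 = 1.

1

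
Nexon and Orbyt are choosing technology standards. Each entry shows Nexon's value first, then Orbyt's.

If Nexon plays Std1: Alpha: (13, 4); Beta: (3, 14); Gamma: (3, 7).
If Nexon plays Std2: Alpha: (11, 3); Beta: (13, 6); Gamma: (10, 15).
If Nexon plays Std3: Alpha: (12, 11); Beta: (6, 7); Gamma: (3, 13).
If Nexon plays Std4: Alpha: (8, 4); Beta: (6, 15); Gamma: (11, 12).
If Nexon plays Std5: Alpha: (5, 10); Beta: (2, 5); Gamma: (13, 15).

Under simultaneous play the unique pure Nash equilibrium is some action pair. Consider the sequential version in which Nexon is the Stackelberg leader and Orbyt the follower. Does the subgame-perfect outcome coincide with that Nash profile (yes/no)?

yes

Work backward from Orbyt's decision.
- Std1: BR = Beta, leader payoff 3.
- Std2: BR = Gamma, leader payoff 10.
- Std3: BR = Gamma, leader payoff 3.
- Std4: BR = Beta, leader payoff 6.
- Std5: BR = Gamma, leader payoff 13.
Maximizing over 3, 10, 3, 6, 13, Nexon chooses Std5. Subgame-perfect outcome: (Std5, Gamma) with payoffs (13, 15).
Now find the simultaneous Nash equilibrium.
Nexon's best replies: Alpha→Std1; Beta→Std2; Gamma→Std5.
Orbyt's best replies: Std1→Beta; Std2→Gamma; Std3→Gamma; Std4→Beta; Std5→Gamma.
The unique mutual best reply is (Std5, Gamma), giving (13, 15).
Sequential outcome (Std5, Gamma) coincides with the Nash profile (Std5, Gamma).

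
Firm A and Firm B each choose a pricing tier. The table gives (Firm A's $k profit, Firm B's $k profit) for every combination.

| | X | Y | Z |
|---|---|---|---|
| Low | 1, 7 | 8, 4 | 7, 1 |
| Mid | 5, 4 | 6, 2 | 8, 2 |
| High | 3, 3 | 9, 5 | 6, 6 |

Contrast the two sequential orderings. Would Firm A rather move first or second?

If Firm A leads: Firm B's best replies are Low→X, Mid→X, High→Z; Firm A's induced payoffs 1, 5, 6; outcome (High, Z), payoffs (6, 6).
If Firm B leads: Firm A's best replies are X→Mid, Y→High, Z→Mid; Firm B's induced payoffs 4, 5, 2; outcome (High, Y), payoffs (9, 5).
Firm A gets 6 moving first and 9 moving second, so Firm A prefers to move second.

second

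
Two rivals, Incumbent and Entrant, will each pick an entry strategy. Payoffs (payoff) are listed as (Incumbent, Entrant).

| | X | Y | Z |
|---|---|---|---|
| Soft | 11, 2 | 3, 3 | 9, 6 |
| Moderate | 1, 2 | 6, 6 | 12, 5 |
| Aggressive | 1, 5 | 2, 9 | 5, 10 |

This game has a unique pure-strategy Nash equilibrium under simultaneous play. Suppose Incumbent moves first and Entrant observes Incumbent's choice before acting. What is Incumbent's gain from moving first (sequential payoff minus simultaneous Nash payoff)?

Work backward from Entrant's decision.
- Soft → Entrant plays Z (best of 2, 3, 6); Incumbent gets 9.
- Moderate → Entrant plays Y (best of 2, 6, 5); Incumbent gets 6.
- Aggressive → Entrant plays Z (best of 5, 9, 10); Incumbent gets 5.
Incumbent's induced payoffs are 9, 6, 5, so Incumbent commits to Soft. Subgame-perfect outcome: (Soft, Z) with payoffs (9, 6).
Now find the simultaneous Nash equilibrium.
Incumbent's best replies: X→Soft; Y→Moderate; Z→Moderate.
Entrant's best replies: Soft→Z; Moderate→Y; Aggressive→Z.
The unique mutual best reply is (Moderate, Y), giving (6, 6).
Incumbent's commitment gain: 9 − 6 = 3.

3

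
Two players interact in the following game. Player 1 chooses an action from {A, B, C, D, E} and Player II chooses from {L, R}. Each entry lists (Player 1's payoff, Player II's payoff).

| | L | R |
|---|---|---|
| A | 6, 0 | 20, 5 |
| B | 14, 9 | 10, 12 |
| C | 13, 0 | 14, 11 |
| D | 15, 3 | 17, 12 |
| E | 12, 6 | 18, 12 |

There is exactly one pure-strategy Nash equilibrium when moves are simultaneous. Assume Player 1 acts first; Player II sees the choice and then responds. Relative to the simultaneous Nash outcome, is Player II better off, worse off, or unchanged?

Work backward from Player II's decision.
- A: Player II compares 0, 5 and picks R; Player 1 would get 20.
- B: Player II compares 9, 12 and picks R; Player 1 would get 10.
- C: Player II compares 0, 11 and picks R; Player 1 would get 14.
- D: Player II compares 3, 12 and picks R; Player 1 would get 17.
- E: Player II compares 6, 12 and picks R; Player 1 would get 18.
Among 20, 10, 14, 17, 18, the best is 20 at A. Subgame-perfect outcome: (A, R) with payoffs (20, 5).
Under simultaneous play:
Player 1's best replies: L→D; R→A.
Player II's best replies: A→R; B→R; C→R; D→R; E→R.
Only (A, R) has each player best-responding; Nash payoffs (20, 5).
Player II earns 5 sequentially versus 5 at the Nash outcome: unchanged.

unchanged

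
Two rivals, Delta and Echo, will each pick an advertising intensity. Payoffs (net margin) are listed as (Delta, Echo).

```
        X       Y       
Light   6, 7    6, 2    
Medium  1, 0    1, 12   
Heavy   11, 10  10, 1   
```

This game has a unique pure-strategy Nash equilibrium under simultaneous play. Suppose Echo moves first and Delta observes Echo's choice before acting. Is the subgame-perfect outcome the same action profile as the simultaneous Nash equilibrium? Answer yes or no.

yes

Work backward from Delta's decision.
- X: BR = Heavy, leader payoff 10.
- Y: BR = Heavy, leader payoff 1.
Echo's induced payoffs are 10, 1, so Echo commits to X. Subgame-perfect outcome: (Heavy, X) with payoffs (11, 10).
Now find the simultaneous Nash equilibrium.
Delta's best replies: X→Heavy; Y→Heavy.
Echo's best replies: Light→X; Medium→Y; Heavy→X.
Only (Heavy, X) has each player best-responding; Nash payoffs (11, 10).
Sequential outcome (Heavy, X) coincides with the Nash profile (Heavy, X).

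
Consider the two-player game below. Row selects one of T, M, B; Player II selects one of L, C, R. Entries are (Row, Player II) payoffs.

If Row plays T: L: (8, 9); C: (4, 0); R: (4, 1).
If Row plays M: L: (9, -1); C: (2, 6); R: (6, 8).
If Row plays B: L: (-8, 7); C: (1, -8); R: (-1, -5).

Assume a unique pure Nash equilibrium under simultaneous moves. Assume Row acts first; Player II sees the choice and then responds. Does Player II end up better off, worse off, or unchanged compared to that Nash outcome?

better off

Work backward from Player II's decision.
- T → Player II plays L (best of 9, 0, 1); Row gets 8.
- M → Player II plays R (best of -1, 6, 8); Row gets 6.
- B → Player II plays L (best of 7, -8, -5); Row gets -8.
Row's induced payoffs are 8, 6, -8, so Row commits to T. Subgame-perfect outcome: (T, L) with payoffs (8, 9).
For the simultaneous game, intersect best replies.
Row's best replies: L→M; C→T; R→M.
Player II's best replies: T→L; M→R; B→L.
The unique mutual best reply is (M, R), giving (6, 8).
Player II earns 9 sequentially versus 8 at the Nash outcome: better off.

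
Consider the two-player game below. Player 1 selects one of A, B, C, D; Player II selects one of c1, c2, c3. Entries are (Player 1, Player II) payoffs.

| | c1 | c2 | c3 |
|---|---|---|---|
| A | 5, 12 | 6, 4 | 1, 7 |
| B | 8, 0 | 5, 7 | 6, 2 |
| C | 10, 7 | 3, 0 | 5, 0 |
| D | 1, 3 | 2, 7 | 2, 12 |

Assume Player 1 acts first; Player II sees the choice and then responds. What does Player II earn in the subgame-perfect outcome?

7

Backward induction with Player 1 moving first.
- A: BR = c1, leader payoff 5.
- B: BR = c2, leader payoff 5.
- C: BR = c1, leader payoff 10.
- D: BR = c3, leader payoff 2.
Maximizing over 5, 5, 10, 2, Player 1 chooses C. Subgame-perfect outcome: (C, c1) with payoffs (10, 7).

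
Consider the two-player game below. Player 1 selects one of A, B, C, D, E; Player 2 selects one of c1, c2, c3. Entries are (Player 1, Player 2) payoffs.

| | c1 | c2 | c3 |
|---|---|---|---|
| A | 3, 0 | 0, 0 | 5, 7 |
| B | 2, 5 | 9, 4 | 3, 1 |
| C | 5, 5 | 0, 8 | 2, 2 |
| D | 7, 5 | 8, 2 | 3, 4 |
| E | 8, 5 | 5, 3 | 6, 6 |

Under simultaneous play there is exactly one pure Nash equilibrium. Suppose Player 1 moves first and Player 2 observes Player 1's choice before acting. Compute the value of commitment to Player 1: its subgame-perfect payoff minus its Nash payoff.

Work backward from Player 2's decision.
- A: Player 2 compares 0, 0, 7 and picks c3; Player 1 would get 5.
- B: Player 2 compares 5, 4, 1 and picks c1; Player 1 would get 2.
- C: Player 2 compares 5, 8, 2 and picks c2; Player 1 would get 0.
- D: Player 2 compares 5, 2, 4 and picks c1; Player 1 would get 7.
- E: Player 2 compares 5, 3, 6 and picks c3; Player 1 would get 6.
Maximizing over 5, 2, 0, 7, 6, Player 1 chooses D. Subgame-perfect outcome: (D, c1) with payoffs (7, 5).
For the simultaneous game, intersect best replies.
Player 1's best replies: c1→E; c2→B; c3→E.
Player 2's best replies: A→c3; B→c1; C→c2; D→c1; E→c3.
The unique mutual best reply is (E, c3), giving (6, 6).
Player 1's commitment gain: 7 − 6 = 1.

1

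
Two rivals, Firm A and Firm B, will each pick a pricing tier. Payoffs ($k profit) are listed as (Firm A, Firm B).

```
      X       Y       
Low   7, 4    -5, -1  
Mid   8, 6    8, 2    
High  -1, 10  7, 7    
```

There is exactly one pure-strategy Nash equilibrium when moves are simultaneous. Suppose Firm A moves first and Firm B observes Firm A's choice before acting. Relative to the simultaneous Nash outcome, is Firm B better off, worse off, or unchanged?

Firm B best-responds to each possible Firm A move:
- Low: BR = X, leader payoff 7.
- Mid: BR = X, leader payoff 8.
- High: BR = X, leader payoff -1.
Among 7, 8, -1, the best is 8 at Mid. Subgame-perfect outcome: (Mid, X) with payoffs (8, 6).
Now find the simultaneous Nash equilibrium.
Firm A's best replies: X→Mid; Y→Mid.
Firm B's best replies: Low→X; Mid→X; High→X.
The unique mutual best reply is (Mid, X), giving (8, 6).
Firm B earns 6 sequentially versus 6 at the Nash outcome: unchanged.

unchanged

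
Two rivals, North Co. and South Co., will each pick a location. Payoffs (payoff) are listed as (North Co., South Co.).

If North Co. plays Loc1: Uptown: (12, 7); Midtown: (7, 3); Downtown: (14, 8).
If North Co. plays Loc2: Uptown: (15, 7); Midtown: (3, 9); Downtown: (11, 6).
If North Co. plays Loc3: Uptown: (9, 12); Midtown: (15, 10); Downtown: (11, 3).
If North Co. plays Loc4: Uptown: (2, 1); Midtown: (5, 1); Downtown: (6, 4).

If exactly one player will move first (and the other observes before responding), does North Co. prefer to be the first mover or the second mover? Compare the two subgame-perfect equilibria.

second

If North Co. leads: South Co.'s best replies are Loc1→Downtown, Loc2→Midtown, Loc3→Uptown, Loc4→Downtown; North Co.'s induced payoffs 14, 3, 9, 6; outcome (Loc1, Downtown), payoffs (14, 8).
If South Co. leads: North Co.'s best replies are Uptown→Loc2, Midtown→Loc3, Downtown→Loc1; South Co.'s induced payoffs 7, 10, 8; outcome (Loc3, Midtown), payoffs (15, 10).
North Co. gets 14 moving first and 15 moving second, so North Co. prefers to move second.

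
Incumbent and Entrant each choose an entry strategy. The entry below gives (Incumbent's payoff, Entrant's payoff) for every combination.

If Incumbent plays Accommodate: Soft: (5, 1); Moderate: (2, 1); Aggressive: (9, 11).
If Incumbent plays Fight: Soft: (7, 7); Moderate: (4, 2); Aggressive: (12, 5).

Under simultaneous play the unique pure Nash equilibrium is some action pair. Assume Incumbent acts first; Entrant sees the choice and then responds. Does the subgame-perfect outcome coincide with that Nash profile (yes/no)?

Work backward from Entrant's decision.
- Accommodate → Entrant plays Aggressive (best of 1, 1, 11); Incumbent gets 9.
- Fight → Entrant plays Soft (best of 7, 2, 5); Incumbent gets 7.
Maximizing over 9, 7, Incumbent chooses Accommodate. Subgame-perfect outcome: (Accommodate, Aggressive) with payoffs (9, 11).
Under simultaneous play:
Incumbent's best replies: Soft→Fight; Moderate→Fight; Aggressive→Fight.
Entrant's best replies: Accommodate→Aggressive; Fight→Soft.
The unique mutual best reply is (Fight, Soft), giving (7, 7).
Sequential outcome (Accommodate, Aggressive) differs from the Nash profile (Fight, Soft).

no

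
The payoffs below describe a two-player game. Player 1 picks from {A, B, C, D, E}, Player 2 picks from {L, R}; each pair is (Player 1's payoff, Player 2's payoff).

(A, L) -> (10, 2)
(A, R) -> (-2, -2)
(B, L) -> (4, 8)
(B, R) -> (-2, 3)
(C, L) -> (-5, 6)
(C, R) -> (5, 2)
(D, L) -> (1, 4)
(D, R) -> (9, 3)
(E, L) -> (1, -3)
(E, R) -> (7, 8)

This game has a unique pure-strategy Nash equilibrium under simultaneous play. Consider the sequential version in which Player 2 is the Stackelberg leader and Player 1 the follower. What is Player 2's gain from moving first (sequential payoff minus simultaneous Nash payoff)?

1

Solve by backward induction (Player 2 leads).
- L: BR = A, leader payoff 2.
- R: BR = D, leader payoff 3.
Player 2's induced payoffs are 2, 3, so Player 2 commits to R. Subgame-perfect outcome: (D, R) with payoffs (9, 3).
For the simultaneous game, intersect best replies.
Player 1's best replies: L→A; R→D.
Player 2's best replies: A→L; B→L; C→L; D→L; E→R.
Only (A, L) has each player best-responding; Nash payoffs (10, 2).
Player 2's commitment gain: 3 − 2 = 1.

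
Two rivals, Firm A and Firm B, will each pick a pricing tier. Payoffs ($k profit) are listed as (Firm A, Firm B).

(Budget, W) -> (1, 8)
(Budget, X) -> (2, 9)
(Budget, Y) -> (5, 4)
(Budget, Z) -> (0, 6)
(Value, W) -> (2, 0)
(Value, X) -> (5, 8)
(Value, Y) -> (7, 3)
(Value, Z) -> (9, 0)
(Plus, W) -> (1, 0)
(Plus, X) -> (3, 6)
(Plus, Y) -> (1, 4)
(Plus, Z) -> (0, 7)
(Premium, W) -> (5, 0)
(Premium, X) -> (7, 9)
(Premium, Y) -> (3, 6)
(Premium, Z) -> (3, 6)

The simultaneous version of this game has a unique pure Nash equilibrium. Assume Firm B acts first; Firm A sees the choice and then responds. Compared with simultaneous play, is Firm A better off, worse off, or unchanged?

Solve by backward induction (Firm B leads).
- W → Firm A plays Premium (best of 1, 2, 1, 5); Firm B gets 0.
- X → Firm A plays Premium (best of 2, 5, 3, 7); Firm B gets 9.
- Y → Firm A plays Value (best of 5, 7, 1, 3); Firm B gets 3.
- Z → Firm A plays Value (best of 0, 9, 0, 3); Firm B gets 0.
Firm B's induced payoffs are 0, 9, 3, 0, so Firm B commits to X. Subgame-perfect outcome: (Premium, X) with payoffs (7, 9).
Under simultaneous play:
Firm A's best replies: W→Premium; X→Premium; Y→Value; Z→Value.
Firm B's best replies: Budget→X; Value→X; Plus→Z; Premium→X.
Only (Premium, X) has each player best-responding; Nash payoffs (7, 9).
Firm A earns 7 sequentially versus 7 at the Nash outcome: unchanged.

unchanged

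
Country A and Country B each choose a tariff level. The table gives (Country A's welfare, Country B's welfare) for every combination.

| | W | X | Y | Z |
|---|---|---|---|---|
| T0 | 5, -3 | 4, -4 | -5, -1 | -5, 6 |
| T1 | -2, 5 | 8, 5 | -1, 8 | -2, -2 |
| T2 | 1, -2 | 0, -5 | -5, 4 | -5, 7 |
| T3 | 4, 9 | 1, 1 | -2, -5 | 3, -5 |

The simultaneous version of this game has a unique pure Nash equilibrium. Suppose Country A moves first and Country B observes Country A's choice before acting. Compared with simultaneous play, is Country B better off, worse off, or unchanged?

better off

Solve by backward induction (Country A leads).
- T0: Country B compares -3, -4, -1, 6 and picks Z; Country A would get -5.
- T1: Country B compares 5, 5, 8, -2 and picks Y; Country A would get -1.
- T2: Country B compares -2, -5, 4, 7 and picks Z; Country A would get -5.
- T3: Country B compares 9, 1, -5, -5 and picks W; Country A would get 4.
Country A's induced payoffs are -5, -1, -5, 4, so Country A commits to T3. Subgame-perfect outcome: (T3, W) with payoffs (4, 9).
For the simultaneous game, intersect best replies.
Country A's best replies: W→T0; X→T1; Y→T1; Z→T3.
Country B's best replies: T0→Z; T1→Y; T2→Z; T3→W.
Only (T1, Y) has each player best-responding; Nash payoffs (-1, 8).
Country B earns 9 sequentially versus 8 at the Nash outcome: better off.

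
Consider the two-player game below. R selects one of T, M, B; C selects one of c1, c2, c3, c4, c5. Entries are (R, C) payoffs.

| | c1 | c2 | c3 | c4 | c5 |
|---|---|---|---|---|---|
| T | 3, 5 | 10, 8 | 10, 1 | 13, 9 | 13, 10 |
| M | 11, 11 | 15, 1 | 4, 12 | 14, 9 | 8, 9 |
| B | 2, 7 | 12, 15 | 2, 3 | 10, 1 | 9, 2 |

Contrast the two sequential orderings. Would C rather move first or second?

If R leads: C's best replies are T→c5, M→c3, B→c2; R's induced payoffs 13, 4, 12; outcome (T, c5), payoffs (13, 10).
If C leads: R's best replies are c1→M, c2→M, c3→T, c4→M, c5→T; C's induced payoffs 11, 1, 1, 9, 10; outcome (M, c1), payoffs (11, 11).
C gets 11 moving first and 10 moving second, so C prefers to move first.

first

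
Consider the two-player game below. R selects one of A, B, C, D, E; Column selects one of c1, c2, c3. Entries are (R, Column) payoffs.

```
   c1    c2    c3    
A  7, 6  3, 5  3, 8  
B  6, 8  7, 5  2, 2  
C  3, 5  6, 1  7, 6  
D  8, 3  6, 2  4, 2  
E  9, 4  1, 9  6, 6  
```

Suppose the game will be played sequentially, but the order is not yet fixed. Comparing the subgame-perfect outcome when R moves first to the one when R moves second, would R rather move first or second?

If R leads: Column's best replies are A→c3, B→c1, C→c3, D→c1, E→c2; R's induced payoffs 3, 6, 7, 8, 1; outcome (D, c1), payoffs (8, 3).
If Column leads: R's best replies are c1→E, c2→B, c3→C; Column's induced payoffs 4, 5, 6; outcome (C, c3), payoffs (7, 6).
R gets 8 moving first and 7 moving second, so R prefers to move first.

first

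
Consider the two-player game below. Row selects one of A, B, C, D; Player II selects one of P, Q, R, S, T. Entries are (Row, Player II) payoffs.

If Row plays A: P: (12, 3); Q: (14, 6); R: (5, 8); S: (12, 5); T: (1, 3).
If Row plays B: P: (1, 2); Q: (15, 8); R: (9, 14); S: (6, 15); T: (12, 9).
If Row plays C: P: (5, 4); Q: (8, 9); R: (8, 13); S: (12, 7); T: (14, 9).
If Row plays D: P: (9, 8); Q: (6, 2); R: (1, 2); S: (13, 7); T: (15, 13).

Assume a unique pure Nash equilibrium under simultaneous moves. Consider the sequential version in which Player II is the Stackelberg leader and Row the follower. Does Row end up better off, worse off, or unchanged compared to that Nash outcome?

worse off

Solve by backward induction (Player II leads).
- P → Row plays A (best of 12, 1, 5, 9); Player II gets 3.
- Q → Row plays B (best of 14, 15, 8, 6); Player II gets 8.
- R → Row plays B (best of 5, 9, 8, 1); Player II gets 14.
- S → Row plays D (best of 12, 6, 12, 13); Player II gets 7.
- T → Row plays D (best of 1, 12, 14, 15); Player II gets 13.
Maximizing over 3, 8, 14, 7, 13, Player II chooses R. Subgame-perfect outcome: (B, R) with payoffs (9, 14).
For the simultaneous game, intersect best replies.
Row's best replies: P→A; Q→B; R→B; S→D; T→D.
Player II's best replies: A→R; B→S; C→R; D→T.
Only (D, T) has each player best-responding; Nash payoffs (15, 13).
Row earns 9 sequentially versus 15 at the Nash outcome: worse off.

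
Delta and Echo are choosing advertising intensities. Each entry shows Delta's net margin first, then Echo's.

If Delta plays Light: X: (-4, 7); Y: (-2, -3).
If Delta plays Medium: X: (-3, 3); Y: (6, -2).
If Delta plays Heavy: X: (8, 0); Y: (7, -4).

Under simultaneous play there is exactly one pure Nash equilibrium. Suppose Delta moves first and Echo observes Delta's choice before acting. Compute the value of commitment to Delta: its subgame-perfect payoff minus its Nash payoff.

0

Echo best-responds to each possible Delta move:
- Light: BR = X, leader payoff -4.
- Medium: BR = X, leader payoff -3.
- Heavy: BR = X, leader payoff 8.
Among -4, -3, 8, the best is 8 at Heavy. Subgame-perfect outcome: (Heavy, X) with payoffs (8, 0).
Under simultaneous play:
Delta's best replies: X→Heavy; Y→Heavy.
Echo's best replies: Light→X; Medium→X; Heavy→X.
The unique mutual best reply is (Heavy, X), giving (8, 0).
Delta's commitment gain: 8 − 8 = 0.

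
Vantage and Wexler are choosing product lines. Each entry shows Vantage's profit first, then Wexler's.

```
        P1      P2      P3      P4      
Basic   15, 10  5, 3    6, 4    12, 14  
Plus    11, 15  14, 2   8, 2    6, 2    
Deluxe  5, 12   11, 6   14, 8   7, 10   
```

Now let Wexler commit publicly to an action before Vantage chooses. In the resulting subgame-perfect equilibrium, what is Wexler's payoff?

Work backward from Vantage's decision.
- P1: Vantage compares 15, 11, 5 and picks Basic; Wexler would get 10.
- P2: Vantage compares 5, 14, 11 and picks Plus; Wexler would get 2.
- P3: Vantage compares 6, 8, 14 and picks Deluxe; Wexler would get 8.
- P4: Vantage compares 12, 6, 7 and picks Basic; Wexler would get 14.
Wexler's induced payoffs are 10, 2, 8, 14, so Wexler commits to P4. Subgame-perfect outcome: (Basic, P4) with payoffs (12, 14).

14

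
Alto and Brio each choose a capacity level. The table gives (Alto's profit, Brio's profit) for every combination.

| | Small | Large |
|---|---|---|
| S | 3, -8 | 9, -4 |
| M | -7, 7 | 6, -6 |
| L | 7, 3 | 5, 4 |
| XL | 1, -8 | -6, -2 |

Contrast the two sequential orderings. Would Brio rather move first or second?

first

If Alto leads: Brio's best replies are S→Large, M→Small, L→Large, XL→Large; Alto's induced payoffs 9, -7, 5, -6; outcome (S, Large), payoffs (9, -4).
If Brio leads: Alto's best replies are Small→L, Large→S; Brio's induced payoffs 3, -4; outcome (L, Small), payoffs (7, 3).
Brio gets 3 moving first and -4 moving second, so Brio prefers to move first.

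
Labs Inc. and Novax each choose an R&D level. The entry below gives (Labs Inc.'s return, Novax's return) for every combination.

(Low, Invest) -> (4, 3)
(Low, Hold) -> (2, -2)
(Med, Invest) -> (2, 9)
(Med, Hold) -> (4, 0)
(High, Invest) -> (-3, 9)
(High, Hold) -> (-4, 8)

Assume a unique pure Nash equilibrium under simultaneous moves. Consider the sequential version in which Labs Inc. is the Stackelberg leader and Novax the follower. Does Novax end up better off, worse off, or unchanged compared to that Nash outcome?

unchanged

Backward induction with Labs Inc. moving first.
- Low → Novax plays Invest (best of 3, -2); Labs Inc. gets 4.
- Med → Novax plays Invest (best of 9, 0); Labs Inc. gets 2.
- High → Novax plays Invest (best of 9, 8); Labs Inc. gets -3.
Among 4, 2, -3, the best is 4 at Low. Subgame-perfect outcome: (Low, Invest) with payoffs (4, 3).
Under simultaneous play:
Labs Inc.'s best replies: Invest→Low; Hold→Med.
Novax's best replies: Low→Invest; Med→Invest; High→Invest.
The unique mutual best reply is (Low, Invest), giving (4, 3).
Novax earns 3 sequentially versus 3 at the Nash outcome: unchanged.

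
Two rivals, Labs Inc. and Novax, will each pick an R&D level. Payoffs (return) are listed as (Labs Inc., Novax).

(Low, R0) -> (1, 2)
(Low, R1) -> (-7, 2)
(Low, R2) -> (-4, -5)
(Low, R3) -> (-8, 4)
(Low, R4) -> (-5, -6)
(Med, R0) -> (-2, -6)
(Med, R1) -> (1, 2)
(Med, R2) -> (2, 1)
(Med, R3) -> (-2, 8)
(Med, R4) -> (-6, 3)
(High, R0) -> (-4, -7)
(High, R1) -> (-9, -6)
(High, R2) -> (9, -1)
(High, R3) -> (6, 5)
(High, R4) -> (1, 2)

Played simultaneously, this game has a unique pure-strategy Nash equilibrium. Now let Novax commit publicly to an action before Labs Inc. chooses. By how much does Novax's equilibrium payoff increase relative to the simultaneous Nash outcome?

0

Labs Inc. best-responds to each possible Novax move:
- R0: Labs Inc. compares 1, -2, -4 and picks Low; Novax would get 2.
- R1: Labs Inc. compares -7, 1, -9 and picks Med; Novax would get 2.
- R2: Labs Inc. compares -4, 2, 9 and picks High; Novax would get -1.
- R3: Labs Inc. compares -8, -2, 6 and picks High; Novax would get 5.
- R4: Labs Inc. compares -5, -6, 1 and picks High; Novax would get 2.
Novax's induced payoffs are 2, 2, -1, 5, 2, so Novax commits to R3. Subgame-perfect outcome: (High, R3) with payoffs (6, 5).
Now find the simultaneous Nash equilibrium.
Labs Inc.'s best replies: R0→Low; R1→Med; R2→High; R3→High; R4→High.
Novax's best replies: Low→R3; Med→R3; High→R3.
The unique mutual best reply is (High, R3), giving (6, 5).
Novax's commitment gain: 5 − 5 = 0.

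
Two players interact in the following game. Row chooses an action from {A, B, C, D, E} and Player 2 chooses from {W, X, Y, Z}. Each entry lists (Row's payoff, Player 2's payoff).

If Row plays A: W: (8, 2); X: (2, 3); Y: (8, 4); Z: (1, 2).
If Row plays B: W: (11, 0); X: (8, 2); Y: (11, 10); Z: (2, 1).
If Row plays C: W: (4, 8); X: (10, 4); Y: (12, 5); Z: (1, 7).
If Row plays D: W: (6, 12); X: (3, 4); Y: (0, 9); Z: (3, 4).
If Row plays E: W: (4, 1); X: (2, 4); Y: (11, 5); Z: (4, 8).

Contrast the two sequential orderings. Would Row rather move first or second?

first

If Row leads: Player 2's best replies are A→Y, B→Y, C→W, D→W, E→Z; Row's induced payoffs 8, 11, 4, 6, 4; outcome (B, Y), payoffs (11, 10).
If Player 2 leads: Row's best replies are W→B, X→C, Y→C, Z→E; Player 2's induced payoffs 0, 4, 5, 8; outcome (E, Z), payoffs (4, 8).
Row gets 11 moving first and 4 moving second, so Row prefers to move first.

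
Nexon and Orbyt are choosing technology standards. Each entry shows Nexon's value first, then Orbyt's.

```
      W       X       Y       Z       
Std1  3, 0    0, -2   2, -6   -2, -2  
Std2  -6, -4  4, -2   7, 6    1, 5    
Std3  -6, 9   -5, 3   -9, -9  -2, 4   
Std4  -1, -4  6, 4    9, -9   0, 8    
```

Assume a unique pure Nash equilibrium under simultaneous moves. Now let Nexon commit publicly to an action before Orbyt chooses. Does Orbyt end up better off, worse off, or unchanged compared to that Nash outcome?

Solve by backward induction (Nexon leads).
- Std1: BR = W, leader payoff 3.
- Std2: BR = Y, leader payoff 7.
- Std3: BR = W, leader payoff -6.
- Std4: BR = Z, leader payoff 0.
Nexon's induced payoffs are 3, 7, -6, 0, so Nexon commits to Std2. Subgame-perfect outcome: (Std2, Y) with payoffs (7, 6).
Under simultaneous play:
Nexon's best replies: W→Std1; X→Std4; Y→Std4; Z→Std2.
Orbyt's best replies: Std1→W; Std2→Y; Std3→W; Std4→Z.
Only (Std1, W) has each player best-responding; Nash payoffs (3, 0).
Orbyt earns 6 sequentially versus 0 at the Nash outcome: better off.

better off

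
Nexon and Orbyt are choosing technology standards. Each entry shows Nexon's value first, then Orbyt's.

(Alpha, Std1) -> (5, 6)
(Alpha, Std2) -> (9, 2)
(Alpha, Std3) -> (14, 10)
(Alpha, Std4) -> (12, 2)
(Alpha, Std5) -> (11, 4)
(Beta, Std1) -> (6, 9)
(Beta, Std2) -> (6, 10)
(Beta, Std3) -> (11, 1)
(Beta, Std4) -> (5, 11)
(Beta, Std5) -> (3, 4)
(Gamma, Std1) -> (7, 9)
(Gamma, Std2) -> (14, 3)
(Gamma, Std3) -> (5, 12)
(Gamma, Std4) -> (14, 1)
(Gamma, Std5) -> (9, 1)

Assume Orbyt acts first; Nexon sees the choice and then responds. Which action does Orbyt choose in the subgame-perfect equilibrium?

Std3

Nexon best-responds to each possible Orbyt move:
- Std1: BR = Gamma, leader payoff 9.
- Std2: BR = Gamma, leader payoff 3.
- Std3: BR = Alpha, leader payoff 10.
- Std4: BR = Gamma, leader payoff 1.
- Std5: BR = Alpha, leader payoff 4.
Among 9, 3, 10, 1, 4, the best is 10 at Std3. Subgame-perfect outcome: (Alpha, Std3) with payoffs (14, 10).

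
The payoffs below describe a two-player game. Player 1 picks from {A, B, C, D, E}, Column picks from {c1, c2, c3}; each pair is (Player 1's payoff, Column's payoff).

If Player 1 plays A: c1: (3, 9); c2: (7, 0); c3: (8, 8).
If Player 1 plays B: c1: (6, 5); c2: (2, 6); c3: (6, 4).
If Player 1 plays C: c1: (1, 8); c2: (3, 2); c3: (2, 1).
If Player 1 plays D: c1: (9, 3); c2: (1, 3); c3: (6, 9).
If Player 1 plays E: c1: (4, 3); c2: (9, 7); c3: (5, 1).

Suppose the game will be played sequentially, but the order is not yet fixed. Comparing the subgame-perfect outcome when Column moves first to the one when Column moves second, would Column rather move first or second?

If Player 1 leads: Column's best replies are A→c1, B→c2, C→c1, D→c3, E→c2; Player 1's induced payoffs 3, 2, 1, 6, 9; outcome (E, c2), payoffs (9, 7).
If Column leads: Player 1's best replies are c1→D, c2→E, c3→A; Column's induced payoffs 3, 7, 8; outcome (A, c3), payoffs (8, 8).
Column gets 8 moving first and 7 moving second, so Column prefers to move first.

first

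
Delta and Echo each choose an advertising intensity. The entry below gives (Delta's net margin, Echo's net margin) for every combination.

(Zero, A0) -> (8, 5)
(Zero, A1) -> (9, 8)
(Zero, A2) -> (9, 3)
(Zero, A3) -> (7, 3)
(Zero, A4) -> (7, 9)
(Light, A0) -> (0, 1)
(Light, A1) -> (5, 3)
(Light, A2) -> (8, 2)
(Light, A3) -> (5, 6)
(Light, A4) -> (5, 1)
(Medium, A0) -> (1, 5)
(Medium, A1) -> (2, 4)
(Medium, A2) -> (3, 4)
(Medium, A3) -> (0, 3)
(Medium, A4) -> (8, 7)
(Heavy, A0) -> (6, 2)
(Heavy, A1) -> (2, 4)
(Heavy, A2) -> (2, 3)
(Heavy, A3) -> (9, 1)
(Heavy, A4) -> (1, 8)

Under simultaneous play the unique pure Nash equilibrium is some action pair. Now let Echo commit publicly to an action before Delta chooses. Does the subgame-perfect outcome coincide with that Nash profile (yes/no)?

no

Backward induction with Echo moving first.
- A0: Delta compares 8, 0, 1, 6 and picks Zero; Echo would get 5.
- A1: Delta compares 9, 5, 2, 2 and picks Zero; Echo would get 8.
- A2: Delta compares 9, 8, 3, 2 and picks Zero; Echo would get 3.
- A3: Delta compares 7, 5, 0, 9 and picks Heavy; Echo would get 1.
- A4: Delta compares 7, 5, 8, 1 and picks Medium; Echo would get 7.
Echo's induced payoffs are 5, 8, 3, 1, 7, so Echo commits to A1. Subgame-perfect outcome: (Zero, A1) with payoffs (9, 8).
Now find the simultaneous Nash equilibrium.
Delta's best replies: A0→Zero; A1→Zero; A2→Zero; A3→Heavy; A4→Medium.
Echo's best replies: Zero→A4; Light→A3; Medium→A4; Heavy→A4.
Only (Medium, A4) has each player best-responding; Nash payoffs (8, 7).
Sequential outcome (Zero, A1) differs from the Nash profile (Medium, A4).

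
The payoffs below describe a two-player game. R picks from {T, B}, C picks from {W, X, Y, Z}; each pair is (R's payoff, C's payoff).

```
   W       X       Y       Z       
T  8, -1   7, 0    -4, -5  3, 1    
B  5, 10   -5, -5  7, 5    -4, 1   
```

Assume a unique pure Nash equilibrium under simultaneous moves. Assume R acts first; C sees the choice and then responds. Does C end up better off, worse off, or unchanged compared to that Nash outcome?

better off

C best-responds to each possible R move:
- T: BR = Z, leader payoff 3.
- B: BR = W, leader payoff 5.
Among 3, 5, the best is 5 at B. Subgame-perfect outcome: (B, W) with payoffs (5, 10).
Under simultaneous play:
R's best replies: W→T; X→T; Y→B; Z→T.
C's best replies: T→Z; B→W.
The unique mutual best reply is (T, Z), giving (3, 1).
C earns 10 sequentially versus 1 at the Nash outcome: better off.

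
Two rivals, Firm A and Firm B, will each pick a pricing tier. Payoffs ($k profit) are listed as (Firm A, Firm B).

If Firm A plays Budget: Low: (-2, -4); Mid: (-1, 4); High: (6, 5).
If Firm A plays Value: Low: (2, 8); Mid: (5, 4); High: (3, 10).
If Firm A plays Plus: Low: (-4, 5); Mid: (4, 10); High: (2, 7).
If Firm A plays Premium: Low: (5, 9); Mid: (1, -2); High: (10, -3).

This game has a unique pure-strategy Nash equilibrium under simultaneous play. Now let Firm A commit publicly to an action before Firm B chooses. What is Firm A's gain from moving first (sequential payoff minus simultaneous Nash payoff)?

1

Solve by backward induction (Firm A leads).
- Budget: Firm B compares -4, 4, 5 and picks High; Firm A would get 6.
- Value: Firm B compares 8, 4, 10 and picks High; Firm A would get 3.
- Plus: Firm B compares 5, 10, 7 and picks Mid; Firm A would get 4.
- Premium: Firm B compares 9, -2, -3 and picks Low; Firm A would get 5.
Firm A's induced payoffs are 6, 3, 4, 5, so Firm A commits to Budget. Subgame-perfect outcome: (Budget, High) with payoffs (6, 5).
For the simultaneous game, intersect best replies.
Firm A's best replies: Low→Premium; Mid→Value; High→Premium.
Firm B's best replies: Budget→High; Value→High; Plus→Mid; Premium→Low.
The unique mutual best reply is (Premium, Low), giving (5, 9).
Firm A's commitment gain: 6 − 5 = 1.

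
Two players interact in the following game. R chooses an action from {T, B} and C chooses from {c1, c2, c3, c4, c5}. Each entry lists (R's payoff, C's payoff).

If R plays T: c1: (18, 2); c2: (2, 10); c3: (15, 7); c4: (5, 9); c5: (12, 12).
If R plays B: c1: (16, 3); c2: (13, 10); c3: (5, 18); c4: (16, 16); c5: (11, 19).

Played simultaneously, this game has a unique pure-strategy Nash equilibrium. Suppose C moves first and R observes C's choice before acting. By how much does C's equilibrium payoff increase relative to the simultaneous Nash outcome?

Solve by backward induction (C leads).
- c1: BR = T, leader payoff 2.
- c2: BR = B, leader payoff 10.
- c3: BR = T, leader payoff 7.
- c4: BR = B, leader payoff 16.
- c5: BR = T, leader payoff 12.
Maximizing over 2, 10, 7, 16, 12, C chooses c4. Subgame-perfect outcome: (B, c4) with payoffs (16, 16).
Under simultaneous play:
R's best replies: c1→T; c2→B; c3→T; c4→B; c5→T.
C's best replies: T→c5; B→c5.
The unique mutual best reply is (T, c5), giving (12, 12).
C's commitment gain: 16 − 12 = 4.

4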